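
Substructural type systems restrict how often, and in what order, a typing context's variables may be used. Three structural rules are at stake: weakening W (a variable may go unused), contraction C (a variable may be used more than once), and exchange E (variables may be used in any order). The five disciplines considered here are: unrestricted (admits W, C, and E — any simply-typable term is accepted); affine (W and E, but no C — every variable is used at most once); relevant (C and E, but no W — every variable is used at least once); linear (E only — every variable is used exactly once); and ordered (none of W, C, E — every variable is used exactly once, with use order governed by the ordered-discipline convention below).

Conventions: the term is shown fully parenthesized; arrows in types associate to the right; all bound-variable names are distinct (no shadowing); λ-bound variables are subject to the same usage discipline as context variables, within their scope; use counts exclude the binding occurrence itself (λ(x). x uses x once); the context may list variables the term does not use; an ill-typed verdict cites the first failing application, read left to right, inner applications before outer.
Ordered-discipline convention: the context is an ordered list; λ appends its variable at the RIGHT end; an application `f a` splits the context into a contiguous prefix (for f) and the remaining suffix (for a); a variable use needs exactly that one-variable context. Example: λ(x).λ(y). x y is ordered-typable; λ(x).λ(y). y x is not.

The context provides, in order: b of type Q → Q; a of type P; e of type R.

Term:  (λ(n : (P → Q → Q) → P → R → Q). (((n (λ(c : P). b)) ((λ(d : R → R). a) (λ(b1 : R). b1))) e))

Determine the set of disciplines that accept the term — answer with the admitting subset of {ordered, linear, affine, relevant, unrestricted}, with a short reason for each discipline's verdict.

admitted in: affine, unrestricted
use counts: b: 1; a: 1; e: 1; n (bound): 1; c (bound): 0; d (bound): 0; b1 (bound): 1
order of uses: n, b, a, b1, e
typing: well-typed at ((P → Q → Q) → P → R → Q) → Q
ordered: ✗ — needs weakening: c, d unused
linear: ✗ — needs weakening: c, d unused
affine: ✓ — at most one use each (b, a, e, n, c, d, b1)
relevant: ✗ — needs weakening: c, d unused
unrestricted: ✓ — simply typable at ((P → Q → Q) → P → R → Q) → Q; W, C, E all held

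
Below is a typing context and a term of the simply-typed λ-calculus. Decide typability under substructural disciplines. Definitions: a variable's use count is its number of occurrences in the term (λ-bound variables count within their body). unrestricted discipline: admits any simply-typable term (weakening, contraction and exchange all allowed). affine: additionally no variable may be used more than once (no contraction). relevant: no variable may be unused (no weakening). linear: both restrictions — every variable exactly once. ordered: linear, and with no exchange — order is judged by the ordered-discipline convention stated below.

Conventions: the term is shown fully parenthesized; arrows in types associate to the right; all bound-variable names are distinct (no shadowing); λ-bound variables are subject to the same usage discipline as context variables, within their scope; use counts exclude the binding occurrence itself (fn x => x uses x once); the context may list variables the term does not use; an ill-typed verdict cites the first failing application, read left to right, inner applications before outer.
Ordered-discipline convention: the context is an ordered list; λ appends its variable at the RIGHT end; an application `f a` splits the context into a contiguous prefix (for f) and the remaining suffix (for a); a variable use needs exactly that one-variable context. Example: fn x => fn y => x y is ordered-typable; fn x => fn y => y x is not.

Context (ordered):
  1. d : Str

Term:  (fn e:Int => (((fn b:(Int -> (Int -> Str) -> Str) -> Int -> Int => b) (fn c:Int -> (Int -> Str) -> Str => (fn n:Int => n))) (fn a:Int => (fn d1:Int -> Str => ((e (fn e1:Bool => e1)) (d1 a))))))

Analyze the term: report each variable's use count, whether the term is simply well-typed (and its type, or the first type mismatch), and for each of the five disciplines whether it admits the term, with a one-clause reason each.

use counts: d: 0; e [bound]: 1; b [bound]: 1; c [bound]: 0; n [bound]: 1; a [bound]: 1; d1 [bound]: 1; e1 [bound]: 1
uses in reading order: b, n, e, e1, d1, a
typing: ill-typed: non-arrow in function slot: Int
ordered ✗ (not simply typable)
linear ✗ (fails simple typing)
affine ✗ (a type mismatch blocks all five)
relevant ✗ (the type mismatch rejects it)
unrestricted ✗ (not simply typable)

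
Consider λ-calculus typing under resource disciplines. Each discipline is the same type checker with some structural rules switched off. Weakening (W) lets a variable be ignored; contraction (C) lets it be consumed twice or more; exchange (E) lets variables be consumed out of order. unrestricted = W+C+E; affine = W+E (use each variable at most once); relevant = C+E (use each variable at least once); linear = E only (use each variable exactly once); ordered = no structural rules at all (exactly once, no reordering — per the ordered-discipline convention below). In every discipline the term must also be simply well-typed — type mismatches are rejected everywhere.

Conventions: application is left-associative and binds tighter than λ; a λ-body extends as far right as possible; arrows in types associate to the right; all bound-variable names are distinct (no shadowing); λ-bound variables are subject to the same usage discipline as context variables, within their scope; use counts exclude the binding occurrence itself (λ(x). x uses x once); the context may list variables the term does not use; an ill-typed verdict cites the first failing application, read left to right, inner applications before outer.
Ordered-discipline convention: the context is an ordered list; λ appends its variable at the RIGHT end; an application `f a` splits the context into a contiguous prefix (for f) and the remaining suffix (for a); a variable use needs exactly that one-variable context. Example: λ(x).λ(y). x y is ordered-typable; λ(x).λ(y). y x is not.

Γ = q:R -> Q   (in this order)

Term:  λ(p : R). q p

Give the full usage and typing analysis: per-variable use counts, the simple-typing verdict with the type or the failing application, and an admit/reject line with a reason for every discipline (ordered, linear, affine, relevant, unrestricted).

use counts: q ×1; p (bound) ×1
uses in reading order: q, p
typing: well-typed at R -> Q
ordered: ✓, single-use (q, p), ordered derivation ok
linear: ✓, single use per variable (q, p)
affine: ✓, none of q, p used more than once
relevant: ✓, q, p: all used, weakening unneeded
unrestricted: ✓, simply typable at R -> Q; W, C, E all held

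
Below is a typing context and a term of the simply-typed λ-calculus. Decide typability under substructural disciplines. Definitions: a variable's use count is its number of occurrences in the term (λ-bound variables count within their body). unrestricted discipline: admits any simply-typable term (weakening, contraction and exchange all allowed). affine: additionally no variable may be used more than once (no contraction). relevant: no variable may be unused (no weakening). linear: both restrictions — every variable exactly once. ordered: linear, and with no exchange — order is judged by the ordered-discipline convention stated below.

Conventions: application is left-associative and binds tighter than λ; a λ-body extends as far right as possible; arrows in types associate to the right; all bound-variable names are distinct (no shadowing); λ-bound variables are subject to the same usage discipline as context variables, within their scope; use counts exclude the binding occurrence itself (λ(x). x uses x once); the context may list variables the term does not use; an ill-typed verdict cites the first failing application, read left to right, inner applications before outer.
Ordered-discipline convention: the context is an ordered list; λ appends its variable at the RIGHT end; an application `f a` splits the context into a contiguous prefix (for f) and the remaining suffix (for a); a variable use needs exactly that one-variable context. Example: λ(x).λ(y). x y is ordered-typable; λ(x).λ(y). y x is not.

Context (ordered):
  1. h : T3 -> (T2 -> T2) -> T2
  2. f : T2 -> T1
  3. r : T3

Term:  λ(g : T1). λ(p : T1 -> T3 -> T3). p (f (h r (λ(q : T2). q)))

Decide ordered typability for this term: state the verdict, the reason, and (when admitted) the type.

no — needs weakening: g unused
usage: h: 1; f: 1; r: 1; g [bound]: 0; p [bound]: 1; q [bound]: 1
order of uses: p, f, h, r, q
typing: ✓ — T1 -> (T1 -> T3 -> T3) -> T3 -> T3
summary: ordered ✗, linear ✗, affine ✓, relevant ✗, unrestricted ✓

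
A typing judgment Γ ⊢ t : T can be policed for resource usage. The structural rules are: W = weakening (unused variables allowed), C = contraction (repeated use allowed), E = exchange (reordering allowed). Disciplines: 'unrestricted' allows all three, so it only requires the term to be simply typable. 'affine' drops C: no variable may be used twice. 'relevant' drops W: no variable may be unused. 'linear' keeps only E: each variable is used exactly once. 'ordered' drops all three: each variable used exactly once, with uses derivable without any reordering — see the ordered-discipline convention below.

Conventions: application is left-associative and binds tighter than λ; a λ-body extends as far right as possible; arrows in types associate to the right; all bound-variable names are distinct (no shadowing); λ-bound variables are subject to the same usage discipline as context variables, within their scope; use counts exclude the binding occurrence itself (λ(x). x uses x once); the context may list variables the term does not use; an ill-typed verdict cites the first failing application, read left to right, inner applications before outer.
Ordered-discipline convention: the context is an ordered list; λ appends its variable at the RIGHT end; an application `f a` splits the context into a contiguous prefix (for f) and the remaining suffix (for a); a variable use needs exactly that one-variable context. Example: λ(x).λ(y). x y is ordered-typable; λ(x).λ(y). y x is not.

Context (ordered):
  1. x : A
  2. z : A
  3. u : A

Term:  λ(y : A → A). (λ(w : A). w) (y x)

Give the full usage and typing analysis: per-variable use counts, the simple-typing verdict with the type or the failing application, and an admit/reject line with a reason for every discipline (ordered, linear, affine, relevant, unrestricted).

variable uses: x: 1; z: 0; u: 0; y (λ-bound): 1; w (λ-bound): 1
use order (left to right): w, y, x
typing: well-typed at (A → A) → A
ordered: ✗, needs weakening: z, u unused
linear: ✗, needs weakening: z, u unused
affine: ✓, no duplicate uses among x, z, u, y, w
relevant: ✗, needs weakening: z, u unused
unrestricted: ✓, simply typable at (A → A) → A; W, C, E all held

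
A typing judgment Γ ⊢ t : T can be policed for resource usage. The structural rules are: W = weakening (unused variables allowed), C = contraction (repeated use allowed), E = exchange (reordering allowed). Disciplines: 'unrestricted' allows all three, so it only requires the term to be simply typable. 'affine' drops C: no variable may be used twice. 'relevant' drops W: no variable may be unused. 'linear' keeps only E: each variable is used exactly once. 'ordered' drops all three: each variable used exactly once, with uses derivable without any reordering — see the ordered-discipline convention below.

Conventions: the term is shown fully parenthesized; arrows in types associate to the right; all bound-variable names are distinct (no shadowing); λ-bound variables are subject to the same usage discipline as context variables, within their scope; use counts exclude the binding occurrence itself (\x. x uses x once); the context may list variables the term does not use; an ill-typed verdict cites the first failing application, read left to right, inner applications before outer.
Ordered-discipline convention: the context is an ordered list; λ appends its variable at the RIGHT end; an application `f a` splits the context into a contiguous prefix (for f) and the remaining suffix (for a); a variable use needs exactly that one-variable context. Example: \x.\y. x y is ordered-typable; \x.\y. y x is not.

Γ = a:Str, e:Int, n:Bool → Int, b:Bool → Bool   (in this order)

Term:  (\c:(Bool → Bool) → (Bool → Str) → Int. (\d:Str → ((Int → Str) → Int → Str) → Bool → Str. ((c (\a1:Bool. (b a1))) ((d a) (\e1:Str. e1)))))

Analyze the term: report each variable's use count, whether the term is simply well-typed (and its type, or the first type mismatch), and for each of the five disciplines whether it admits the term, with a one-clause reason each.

counts: a ×1, e ×0, n ×0, b ×1, c [bound] ×1, d [bound] ×1, a1 [bound] ×1, e1 [bound] ×1
use order (left to right): c, b, a1, d, a, e1
typing: ill-typed: a function awaiting (Int → Str) → Int → Str gets Str → Str
ordered ✗ (fails simple typing)
linear ✗ (a type mismatch blocks all five)
affine ✗ (the type mismatch rejects it)
relevant ✗ (not simply typable)
unrestricted ✗ (fails simple typing)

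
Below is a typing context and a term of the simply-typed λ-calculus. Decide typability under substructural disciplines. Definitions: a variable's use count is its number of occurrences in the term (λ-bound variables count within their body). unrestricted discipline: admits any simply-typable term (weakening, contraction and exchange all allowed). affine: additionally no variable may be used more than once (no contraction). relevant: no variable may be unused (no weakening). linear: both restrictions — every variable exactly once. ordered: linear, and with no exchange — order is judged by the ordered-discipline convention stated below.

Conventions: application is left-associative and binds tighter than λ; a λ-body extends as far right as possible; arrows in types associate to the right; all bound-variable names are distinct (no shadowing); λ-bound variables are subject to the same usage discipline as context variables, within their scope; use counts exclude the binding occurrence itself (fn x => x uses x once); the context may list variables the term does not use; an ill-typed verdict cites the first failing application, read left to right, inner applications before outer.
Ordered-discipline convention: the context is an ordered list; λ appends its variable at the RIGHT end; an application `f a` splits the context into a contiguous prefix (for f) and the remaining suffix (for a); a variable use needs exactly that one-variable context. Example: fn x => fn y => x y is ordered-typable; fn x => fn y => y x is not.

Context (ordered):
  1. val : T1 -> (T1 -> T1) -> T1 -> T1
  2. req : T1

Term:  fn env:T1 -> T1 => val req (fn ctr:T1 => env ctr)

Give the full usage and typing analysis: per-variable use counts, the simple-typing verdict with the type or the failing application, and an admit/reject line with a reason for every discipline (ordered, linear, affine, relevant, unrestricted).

usage: val: 1; req: 1; env (λ-bound): 1; ctr (λ-bound): 1
use order (left to right): val, req, env, ctr
typing: ✓ — (T1 -> T1) -> T1 -> T1
ordered: ✓, val, req, env, ctr once each; derivable with no W/C/E
linear: ✓, val, req, env, ctr: one use apiece
affine: ✓, no duplicate uses among val, req, env, ctr
relevant: ✓, none of val, req, env, ctr goes unused
unrestricted: ✓, simply typable at (T1 -> T1) -> T1 -> T1; W, C, E all held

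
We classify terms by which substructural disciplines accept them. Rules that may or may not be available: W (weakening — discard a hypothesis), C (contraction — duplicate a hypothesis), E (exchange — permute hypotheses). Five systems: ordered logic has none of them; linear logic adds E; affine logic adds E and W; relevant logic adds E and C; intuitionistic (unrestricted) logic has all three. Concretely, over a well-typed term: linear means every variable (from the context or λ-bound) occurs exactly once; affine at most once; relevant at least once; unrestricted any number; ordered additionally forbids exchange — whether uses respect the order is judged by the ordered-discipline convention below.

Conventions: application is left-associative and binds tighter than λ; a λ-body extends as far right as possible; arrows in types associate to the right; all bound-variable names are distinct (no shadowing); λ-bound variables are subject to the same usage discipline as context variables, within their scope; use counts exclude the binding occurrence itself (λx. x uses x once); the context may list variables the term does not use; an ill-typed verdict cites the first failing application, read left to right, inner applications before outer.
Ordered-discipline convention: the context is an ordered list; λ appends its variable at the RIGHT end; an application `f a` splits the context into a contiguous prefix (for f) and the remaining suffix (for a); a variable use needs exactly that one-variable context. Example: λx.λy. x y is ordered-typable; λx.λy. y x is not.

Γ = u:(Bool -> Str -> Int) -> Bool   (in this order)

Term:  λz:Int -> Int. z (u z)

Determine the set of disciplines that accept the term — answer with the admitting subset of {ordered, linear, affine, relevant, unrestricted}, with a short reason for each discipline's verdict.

admitted by: none
usage: u ×1; z (bound) ×2
uses in reading order: z, u, z
typing: ill-typed: argument of type Int -> Int where Bool -> Str -> Int is required
ordered: ✗ — a type mismatch blocks all five
linear: ✗ — the type mismatch rejects it
affine: ✗ — not simply typable
relevant: ✗ — fails simple typing
unrestricted: ✗ — a type mismatch blocks all five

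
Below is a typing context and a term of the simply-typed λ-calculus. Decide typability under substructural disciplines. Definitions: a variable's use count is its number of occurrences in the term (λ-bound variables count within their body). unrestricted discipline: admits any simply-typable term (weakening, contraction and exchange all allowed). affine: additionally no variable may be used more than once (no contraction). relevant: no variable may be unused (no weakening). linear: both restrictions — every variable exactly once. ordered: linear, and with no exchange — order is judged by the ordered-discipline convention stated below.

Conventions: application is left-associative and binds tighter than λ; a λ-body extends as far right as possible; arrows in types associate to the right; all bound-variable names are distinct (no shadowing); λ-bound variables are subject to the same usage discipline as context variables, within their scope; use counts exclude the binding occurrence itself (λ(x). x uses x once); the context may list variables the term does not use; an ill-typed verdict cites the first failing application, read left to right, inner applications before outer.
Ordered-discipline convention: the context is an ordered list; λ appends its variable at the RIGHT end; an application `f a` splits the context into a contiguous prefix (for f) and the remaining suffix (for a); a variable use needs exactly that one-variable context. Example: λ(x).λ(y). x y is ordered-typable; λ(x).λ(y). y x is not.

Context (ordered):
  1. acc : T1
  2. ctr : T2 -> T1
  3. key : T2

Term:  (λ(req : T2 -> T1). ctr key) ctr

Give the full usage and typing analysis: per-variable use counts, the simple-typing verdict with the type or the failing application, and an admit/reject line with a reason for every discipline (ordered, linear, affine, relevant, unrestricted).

usage: acc ×0; ctr ×2; key ×1; req [bound] ×0
use order (left to right): ctr, key, ctr
typing: well-typed at T1
ordered: ✗, ctr ×2 used more than once (contraction); acc, req left unused
linear: ✗, ctr ×2 used more than once (contraction); acc, req left unused
affine: ✗, ctr ×2 used more than once (contraction)
relevant: ✗, acc, req left unused
unrestricted: ✓, type-checks (T1) and nothing is barred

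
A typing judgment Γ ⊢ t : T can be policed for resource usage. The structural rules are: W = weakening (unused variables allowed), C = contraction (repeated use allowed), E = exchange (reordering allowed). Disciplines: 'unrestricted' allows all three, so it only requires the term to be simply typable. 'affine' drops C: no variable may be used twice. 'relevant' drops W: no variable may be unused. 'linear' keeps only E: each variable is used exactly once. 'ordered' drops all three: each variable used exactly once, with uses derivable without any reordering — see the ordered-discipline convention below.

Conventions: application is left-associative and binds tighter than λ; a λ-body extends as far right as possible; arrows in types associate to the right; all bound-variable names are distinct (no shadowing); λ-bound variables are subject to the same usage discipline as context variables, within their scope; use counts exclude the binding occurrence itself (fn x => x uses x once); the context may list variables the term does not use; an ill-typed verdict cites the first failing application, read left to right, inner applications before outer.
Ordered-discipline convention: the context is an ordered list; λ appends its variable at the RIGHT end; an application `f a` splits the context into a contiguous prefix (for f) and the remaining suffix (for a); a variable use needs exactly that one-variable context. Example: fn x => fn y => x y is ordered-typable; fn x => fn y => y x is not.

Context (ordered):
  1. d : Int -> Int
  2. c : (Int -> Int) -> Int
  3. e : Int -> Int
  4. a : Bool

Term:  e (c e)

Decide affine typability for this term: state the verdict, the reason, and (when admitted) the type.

no — repeated use of e ×2
variable uses: d ×0; c ×1; e ×2; a ×0
uses in reading order: e, c, e
typing: well-typed — term : Int
per-discipline verdicts: ordered ✗, linear ✗, affine ✗, relevant ✗, unrestricted ✓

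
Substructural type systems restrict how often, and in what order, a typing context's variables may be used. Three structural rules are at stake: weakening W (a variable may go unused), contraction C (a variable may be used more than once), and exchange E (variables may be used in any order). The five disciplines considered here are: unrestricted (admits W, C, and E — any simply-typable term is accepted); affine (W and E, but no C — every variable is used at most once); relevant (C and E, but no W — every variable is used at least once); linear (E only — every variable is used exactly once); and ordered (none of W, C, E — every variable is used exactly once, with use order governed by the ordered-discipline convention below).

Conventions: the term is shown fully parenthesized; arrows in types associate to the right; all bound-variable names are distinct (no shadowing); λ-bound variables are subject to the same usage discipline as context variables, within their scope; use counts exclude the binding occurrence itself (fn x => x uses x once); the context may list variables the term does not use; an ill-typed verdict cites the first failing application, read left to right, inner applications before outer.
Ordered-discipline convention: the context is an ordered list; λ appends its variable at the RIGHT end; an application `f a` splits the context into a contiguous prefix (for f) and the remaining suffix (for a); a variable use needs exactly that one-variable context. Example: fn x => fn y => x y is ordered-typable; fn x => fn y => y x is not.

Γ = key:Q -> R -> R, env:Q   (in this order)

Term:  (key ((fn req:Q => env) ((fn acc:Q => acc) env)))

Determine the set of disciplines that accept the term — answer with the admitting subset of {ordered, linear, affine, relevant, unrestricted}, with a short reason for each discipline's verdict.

admitted in: unrestricted
counts: key: 1, env: 2, req (λ-bound): 0, acc (λ-bound): 1
order of uses: key, env, acc, env
typing: well-typed at R -> R
ordered: ✗, repeated use of env ×2; needs weakening: req unused
linear: ✗, repeated use of env ×2; needs weakening: req unused
affine: ✗, repeated use of env ×2
relevant: ✗, needs weakening: req unused
unrestricted: ✓, simply typable at R -> R; W, C, E all held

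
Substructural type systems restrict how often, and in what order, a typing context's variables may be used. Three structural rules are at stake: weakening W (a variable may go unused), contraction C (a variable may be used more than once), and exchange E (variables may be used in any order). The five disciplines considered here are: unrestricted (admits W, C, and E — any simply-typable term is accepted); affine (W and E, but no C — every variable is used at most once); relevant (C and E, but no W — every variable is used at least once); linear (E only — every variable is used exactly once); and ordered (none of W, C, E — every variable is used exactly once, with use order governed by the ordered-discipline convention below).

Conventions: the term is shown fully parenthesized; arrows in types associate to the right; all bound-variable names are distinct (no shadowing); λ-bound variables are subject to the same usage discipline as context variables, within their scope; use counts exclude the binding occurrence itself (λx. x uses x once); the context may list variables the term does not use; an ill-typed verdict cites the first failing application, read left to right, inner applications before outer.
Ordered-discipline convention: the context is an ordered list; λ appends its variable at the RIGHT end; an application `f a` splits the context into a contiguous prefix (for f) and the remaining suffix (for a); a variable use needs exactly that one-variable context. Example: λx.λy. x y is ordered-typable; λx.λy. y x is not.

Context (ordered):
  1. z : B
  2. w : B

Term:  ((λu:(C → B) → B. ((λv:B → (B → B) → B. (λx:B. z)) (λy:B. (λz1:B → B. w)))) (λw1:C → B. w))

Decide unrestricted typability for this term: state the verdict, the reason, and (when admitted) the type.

yes — typability at B → B is all that's needed; term : B → B
usage: z ×1, w ×2, u [bound] ×0, v [bound] ×0, x [bound] ×0, y [bound] ×0, z1 [bound] ×0, w1 [bound] ×0
uses in reading order: z, w, w
typing: well-typed at B → B
summary: ordered ✗; linear ✗; affine ✗; relevant ✗; unrestricted ✓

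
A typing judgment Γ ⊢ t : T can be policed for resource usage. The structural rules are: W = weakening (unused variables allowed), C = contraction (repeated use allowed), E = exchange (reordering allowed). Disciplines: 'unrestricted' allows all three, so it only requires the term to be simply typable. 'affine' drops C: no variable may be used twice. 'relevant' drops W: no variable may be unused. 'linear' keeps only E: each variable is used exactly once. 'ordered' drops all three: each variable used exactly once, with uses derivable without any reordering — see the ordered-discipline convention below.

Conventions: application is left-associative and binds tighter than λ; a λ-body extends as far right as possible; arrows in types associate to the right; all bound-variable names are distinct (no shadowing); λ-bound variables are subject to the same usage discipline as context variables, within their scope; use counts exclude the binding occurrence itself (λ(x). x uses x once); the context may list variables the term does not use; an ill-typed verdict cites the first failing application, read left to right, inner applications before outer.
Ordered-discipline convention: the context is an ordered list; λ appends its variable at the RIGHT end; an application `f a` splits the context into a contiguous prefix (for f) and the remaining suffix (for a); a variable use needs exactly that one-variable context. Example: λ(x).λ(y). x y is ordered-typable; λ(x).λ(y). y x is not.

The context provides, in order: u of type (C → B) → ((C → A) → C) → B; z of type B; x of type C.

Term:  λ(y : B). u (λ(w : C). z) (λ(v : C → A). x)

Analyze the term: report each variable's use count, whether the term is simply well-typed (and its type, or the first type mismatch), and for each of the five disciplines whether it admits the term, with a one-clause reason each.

counts: u: 1; z: 1; x: 1; y (bound): 0; w (bound): 0; v (bound): 0
use order (left to right): u, z, x
typing: well-typed — term : B → B
ordered: ✗ — unused: y, w, v — weakening required
linear: ✗ — unused: y, w, v — weakening required
affine: ✓ — none of u, z, x, y, w, v used more than once
relevant: ✗ — unused: y, w, v — weakening required
unrestricted: ✓ — well-typed at B → B; no restrictions here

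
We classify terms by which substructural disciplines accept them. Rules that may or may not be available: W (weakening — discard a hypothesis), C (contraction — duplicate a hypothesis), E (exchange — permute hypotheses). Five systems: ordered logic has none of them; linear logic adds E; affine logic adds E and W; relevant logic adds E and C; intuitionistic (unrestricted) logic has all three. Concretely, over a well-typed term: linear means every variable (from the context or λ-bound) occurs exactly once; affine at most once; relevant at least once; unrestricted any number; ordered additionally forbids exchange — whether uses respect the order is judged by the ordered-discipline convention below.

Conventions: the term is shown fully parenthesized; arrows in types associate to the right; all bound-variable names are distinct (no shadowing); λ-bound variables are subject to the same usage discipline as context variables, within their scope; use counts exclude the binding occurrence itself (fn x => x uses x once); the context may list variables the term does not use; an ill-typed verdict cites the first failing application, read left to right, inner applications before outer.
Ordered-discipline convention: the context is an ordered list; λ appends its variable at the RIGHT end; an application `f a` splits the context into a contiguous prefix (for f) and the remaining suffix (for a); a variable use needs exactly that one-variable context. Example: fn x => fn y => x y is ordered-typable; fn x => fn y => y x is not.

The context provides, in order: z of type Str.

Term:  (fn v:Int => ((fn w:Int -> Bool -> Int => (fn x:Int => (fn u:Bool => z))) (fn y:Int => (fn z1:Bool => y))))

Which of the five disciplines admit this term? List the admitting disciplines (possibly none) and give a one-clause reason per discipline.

admitted by: affine, unrestricted
variable uses: z: 1; v [bound]: 0; w [bound]: 0; x [bound]: 0; u [bound]: 0; y [bound]: 1; z1 [bound]: 0
use order (left to right): z, y
typing: well-typed at Int -> Int -> Bool -> Str
ordered ✗ (needs weakening: v, w, x, u, z1 unused)
linear ✗ (needs weakening: v, w, x, u, z1 unused)
affine ✓ (at most one use each (z, v, w, x, u, y, z1))
relevant ✗ (needs weakening: v, w, x, u, z1 unused)
unrestricted ✓ (type-checks (Int -> Int -> Bool -> Str) and nothing is barred)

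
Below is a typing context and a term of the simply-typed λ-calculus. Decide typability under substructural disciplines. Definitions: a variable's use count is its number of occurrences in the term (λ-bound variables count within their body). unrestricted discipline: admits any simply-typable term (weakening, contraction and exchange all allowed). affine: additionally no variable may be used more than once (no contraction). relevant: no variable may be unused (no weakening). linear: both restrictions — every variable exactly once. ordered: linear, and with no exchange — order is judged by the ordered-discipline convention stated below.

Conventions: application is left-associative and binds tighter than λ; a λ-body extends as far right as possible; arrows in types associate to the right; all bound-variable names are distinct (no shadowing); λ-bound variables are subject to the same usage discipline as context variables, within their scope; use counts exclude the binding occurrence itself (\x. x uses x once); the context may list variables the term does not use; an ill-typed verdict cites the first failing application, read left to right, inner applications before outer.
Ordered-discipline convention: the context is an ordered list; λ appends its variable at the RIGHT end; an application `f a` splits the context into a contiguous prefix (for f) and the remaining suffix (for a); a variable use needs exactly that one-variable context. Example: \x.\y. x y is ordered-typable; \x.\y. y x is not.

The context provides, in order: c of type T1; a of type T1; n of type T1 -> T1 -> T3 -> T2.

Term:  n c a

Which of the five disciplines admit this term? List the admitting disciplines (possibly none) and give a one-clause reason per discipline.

admitted in: linear, affine, relevant, unrestricted
counts: c=1; a=1; n=1
order of uses: n, c, a
typing: well-typed at T3 -> T2
ordered: ✗, use order n, c, a needs exchange
linear: ✓, exactly-once usage across c, a, n
affine: ✓, c, a, n: no repeats, contraction unneeded
relevant: ✓, every one of c, a, n appears
unrestricted: ✓, simply typable at T3 -> T2; W, C, E all held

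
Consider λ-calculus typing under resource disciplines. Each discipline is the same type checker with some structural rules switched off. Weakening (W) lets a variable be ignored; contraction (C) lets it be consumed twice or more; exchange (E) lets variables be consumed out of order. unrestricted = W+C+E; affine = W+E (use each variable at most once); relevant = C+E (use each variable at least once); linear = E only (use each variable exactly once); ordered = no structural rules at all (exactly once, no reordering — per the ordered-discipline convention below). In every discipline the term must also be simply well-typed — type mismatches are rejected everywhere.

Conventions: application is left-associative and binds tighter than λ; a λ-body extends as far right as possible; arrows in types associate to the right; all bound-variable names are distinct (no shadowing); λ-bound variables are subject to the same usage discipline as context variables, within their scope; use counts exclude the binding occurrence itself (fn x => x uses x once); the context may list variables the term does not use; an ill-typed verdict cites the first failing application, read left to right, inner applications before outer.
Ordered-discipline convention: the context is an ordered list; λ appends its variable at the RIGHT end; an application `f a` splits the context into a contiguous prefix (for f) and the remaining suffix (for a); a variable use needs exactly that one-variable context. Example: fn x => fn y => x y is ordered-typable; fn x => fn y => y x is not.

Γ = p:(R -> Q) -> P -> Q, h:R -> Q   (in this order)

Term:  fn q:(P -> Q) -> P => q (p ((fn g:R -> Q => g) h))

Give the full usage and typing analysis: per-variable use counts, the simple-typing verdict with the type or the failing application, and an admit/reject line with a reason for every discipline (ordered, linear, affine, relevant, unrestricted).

usage: p: 1, h: 1, q (bound): 1, g (bound): 1
uses in reading order: q, p, g, h
typing: well-typed at ((P -> Q) -> P) -> P
ordered ✗ (no ordered split (uses run q, p, g, h))
linear ✓ (exactly-once usage across p, h, q, g)
affine ✓ (none of p, h, q, g used more than once)
relevant ✓ (every one of p, h, q, g appears)
unrestricted ✓ (well-typed at ((P -> Q) -> P) -> P; no restrictions here)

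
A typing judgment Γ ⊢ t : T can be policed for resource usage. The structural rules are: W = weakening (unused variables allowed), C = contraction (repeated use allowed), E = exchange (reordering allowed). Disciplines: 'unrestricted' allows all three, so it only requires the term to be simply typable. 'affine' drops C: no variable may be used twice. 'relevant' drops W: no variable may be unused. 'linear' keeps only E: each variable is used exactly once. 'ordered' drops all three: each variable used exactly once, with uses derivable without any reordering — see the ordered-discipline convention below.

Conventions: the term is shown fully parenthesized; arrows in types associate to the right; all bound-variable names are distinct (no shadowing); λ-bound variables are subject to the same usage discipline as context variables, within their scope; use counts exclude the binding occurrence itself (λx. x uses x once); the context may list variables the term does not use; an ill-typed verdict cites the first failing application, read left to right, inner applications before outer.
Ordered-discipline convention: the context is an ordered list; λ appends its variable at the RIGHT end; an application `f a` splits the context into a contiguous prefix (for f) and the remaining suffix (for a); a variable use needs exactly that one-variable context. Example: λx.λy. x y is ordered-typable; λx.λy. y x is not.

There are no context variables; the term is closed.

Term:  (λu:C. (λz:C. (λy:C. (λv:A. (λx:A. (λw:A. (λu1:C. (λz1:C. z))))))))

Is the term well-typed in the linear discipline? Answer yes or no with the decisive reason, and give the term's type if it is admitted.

no — needs weakening: u, y, v, x, w, u1, z1 unused
variable uses: u (bound): 0×; z (bound): 1×; y (bound): 0×; v (bound): 0×; x (bound): 0×; w (bound): 0×; u1 (bound): 0×; z1 (bound): 0×
order of uses: z
typing: the term checks, with type C -> C -> C -> A -> A -> A -> C -> C -> C
per-discipline verdicts: ordered ✗; linear ✗; affine ✓; relevant ✗; unrestricted ✓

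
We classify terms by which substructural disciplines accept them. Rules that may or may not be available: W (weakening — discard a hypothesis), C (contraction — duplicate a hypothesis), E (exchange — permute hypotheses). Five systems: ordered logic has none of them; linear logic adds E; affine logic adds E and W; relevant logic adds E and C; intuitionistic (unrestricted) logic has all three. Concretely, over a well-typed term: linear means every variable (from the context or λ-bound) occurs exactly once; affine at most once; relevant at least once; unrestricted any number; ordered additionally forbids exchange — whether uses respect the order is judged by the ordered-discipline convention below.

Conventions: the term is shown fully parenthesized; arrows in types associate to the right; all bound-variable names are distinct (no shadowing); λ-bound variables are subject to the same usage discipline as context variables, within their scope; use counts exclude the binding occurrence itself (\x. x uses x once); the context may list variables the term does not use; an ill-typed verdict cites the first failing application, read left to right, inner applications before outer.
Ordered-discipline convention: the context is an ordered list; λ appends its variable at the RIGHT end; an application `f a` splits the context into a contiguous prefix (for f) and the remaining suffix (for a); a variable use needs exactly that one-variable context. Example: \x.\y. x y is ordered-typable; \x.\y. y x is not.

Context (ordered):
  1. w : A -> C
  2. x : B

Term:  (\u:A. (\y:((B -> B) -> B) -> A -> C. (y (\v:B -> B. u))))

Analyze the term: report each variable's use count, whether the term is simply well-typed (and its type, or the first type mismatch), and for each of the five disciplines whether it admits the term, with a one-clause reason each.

usage: w ×0; x ×0; u [bound] ×1; y [bound] ×1; v [bound] ×0
order of uses: y, u
typing: ill-typed: a function awaiting (B -> B) -> B gets (B -> B) -> A
ordered ✗ (not simply typable)
linear ✗ (fails simple typing)
affine ✗ (a type mismatch blocks all five)
relevant ✗ (the type mismatch rejects it)
unrestricted ✗ (not simply typable)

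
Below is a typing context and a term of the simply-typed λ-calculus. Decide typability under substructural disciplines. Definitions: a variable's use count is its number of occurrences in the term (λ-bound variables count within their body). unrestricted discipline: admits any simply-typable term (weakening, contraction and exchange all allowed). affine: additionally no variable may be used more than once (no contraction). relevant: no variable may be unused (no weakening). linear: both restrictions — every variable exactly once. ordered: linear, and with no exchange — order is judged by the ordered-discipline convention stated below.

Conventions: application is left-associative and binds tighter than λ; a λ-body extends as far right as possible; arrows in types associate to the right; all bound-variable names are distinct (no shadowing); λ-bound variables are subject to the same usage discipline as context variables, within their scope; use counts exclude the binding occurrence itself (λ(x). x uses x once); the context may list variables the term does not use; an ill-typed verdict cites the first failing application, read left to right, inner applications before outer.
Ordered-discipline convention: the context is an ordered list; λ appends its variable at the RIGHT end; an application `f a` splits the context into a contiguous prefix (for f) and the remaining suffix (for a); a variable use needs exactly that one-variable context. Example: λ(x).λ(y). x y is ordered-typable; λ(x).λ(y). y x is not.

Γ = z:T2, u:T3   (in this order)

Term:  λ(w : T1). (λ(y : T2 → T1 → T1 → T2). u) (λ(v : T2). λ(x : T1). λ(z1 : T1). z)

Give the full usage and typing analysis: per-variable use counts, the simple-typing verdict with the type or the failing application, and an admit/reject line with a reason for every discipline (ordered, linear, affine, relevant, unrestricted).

counts: z: 1×; u: 1×; w (bound): 0×; y (bound): 0×; v (bound): 0×; x (bound): 0×; z1 (bound): 0×
order of uses: u, z
typing: the term checks, with type T1 → T3
ordered: ✗ — needs weakening: w, y, v, x, z1 unused
linear: ✗ — needs weakening: w, y, v, x, z1 unused
affine: ✓ — none of z, u, w, y, v, x, z1 used more than once
relevant: ✗ — needs weakening: w, y, v, x, z1 unused
unrestricted: ✓ — typability at T1 → T3 is all that's needed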